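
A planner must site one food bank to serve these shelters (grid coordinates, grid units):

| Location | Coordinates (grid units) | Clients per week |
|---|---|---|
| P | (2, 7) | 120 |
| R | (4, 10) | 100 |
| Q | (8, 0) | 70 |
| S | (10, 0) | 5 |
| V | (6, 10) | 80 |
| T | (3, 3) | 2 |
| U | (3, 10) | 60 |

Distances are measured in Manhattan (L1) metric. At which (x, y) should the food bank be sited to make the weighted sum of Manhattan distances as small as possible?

(4, 10)

Manhattan distance separates: Σwᵢ(|x−xᵢ|+|y−yᵢ|) = Σwᵢ|x−xᵢ| + Σwᵢ|y−yᵢ|, so x and y are optimised independently as 1-D weighted medians.
Total weight W = 437; half = 218.5.
x-coordinate, sorted with cumulative weight:
  x=2 (P, w=120) cum 120
  x=3 (T, w=2) cum 122
  x=3 (U, w=60) cum 182
  x=4 (R, w=100) cum 282  ← median
  x=6 (V, w=80) cum 362
  x=8 (Q, w=70) cum 432
  x=10 (S, w=5) cum 437
⇒ x* = 4
y-coordinate, sorted with cumulative weight:
  y=0 (Q, w=70) cum 70
  y=0 (S, w=5) cum 75
  y=3 (T, w=2) cum 77
  y=7 (P, w=120) cum 197
  y=10 (R, w=100) cum 297  ← median
  y=10 (V, w=80) cum 377
  y=10 (U, w=60) cum 437
⇒ y* = 10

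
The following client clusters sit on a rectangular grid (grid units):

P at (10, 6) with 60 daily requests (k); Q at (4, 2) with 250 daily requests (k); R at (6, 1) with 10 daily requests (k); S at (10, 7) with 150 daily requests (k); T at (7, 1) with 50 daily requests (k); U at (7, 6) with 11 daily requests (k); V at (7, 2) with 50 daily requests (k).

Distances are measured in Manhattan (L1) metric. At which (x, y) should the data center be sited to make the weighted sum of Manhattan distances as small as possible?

Manhattan distance separates: Σwᵢ(|x−xᵢ|+|y−yᵢ|) = Σwᵢ|x−xᵢ| + Σwᵢ|y−yᵢ|, so x and y are optimised independently as 1-D weighted medians.
Total weight W = 581; half = 290.5.
x-coordinate, sorted with cumulative weight:
  x=4 (Q, w=250) cum 250
  x=6 (R, w=10) cum 260
  x=7 (T, w=50) cum 310  ← median
  x=7 (U, w=11) cum 321
  x=7 (V, w=50) cum 371
  x=10 (P, w=60) cum 431
  x=10 (S, w=150) cum 581
⇒ x* = 7
y-coordinate, sorted with cumulative weight:
  y=1 (R, w=10) cum 10
  y=1 (T, w=50) cum 60
  y=2 (Q, w=250) cum 310  ← median
  y=2 (V, w=50) cum 360
  y=6 (P, w=60) cum 420
  y=6 (U, w=11) cum 431
  y=7 (S, w=150) cum 581
⇒ y* = 2

(7, 2)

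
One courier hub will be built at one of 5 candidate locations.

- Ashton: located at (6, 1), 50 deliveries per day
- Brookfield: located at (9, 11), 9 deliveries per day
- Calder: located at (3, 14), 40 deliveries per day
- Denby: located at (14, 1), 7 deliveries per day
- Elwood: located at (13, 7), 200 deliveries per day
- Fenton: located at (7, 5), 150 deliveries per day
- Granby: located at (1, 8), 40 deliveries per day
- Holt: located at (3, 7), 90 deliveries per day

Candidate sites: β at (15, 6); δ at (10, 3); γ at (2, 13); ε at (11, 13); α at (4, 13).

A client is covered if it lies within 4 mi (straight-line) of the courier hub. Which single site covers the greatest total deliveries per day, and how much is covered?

Coverage radius r = 4 mi; a point is covered iff (Δx)²+(Δy)² ≤ 4² = 16.
  β (15, 6): covers {Elwood} → 200
  δ (10, 3): covers {Fenton} → 150
  γ (2, 13): covers {Calder} → 40
  ε (11, 13): covers {Brookfield} → 9
  α (4, 13): covers {Calder} → 40
Maximum coverage at β: 200 deliveries per day.

β, covering 200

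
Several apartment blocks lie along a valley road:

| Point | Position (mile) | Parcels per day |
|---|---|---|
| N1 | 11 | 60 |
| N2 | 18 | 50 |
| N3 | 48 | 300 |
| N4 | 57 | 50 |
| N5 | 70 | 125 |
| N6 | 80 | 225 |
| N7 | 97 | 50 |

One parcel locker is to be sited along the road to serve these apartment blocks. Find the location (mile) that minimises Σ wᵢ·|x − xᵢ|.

For a sum of weighted absolute distances on a line, the optimum is the weighted median (not the mean). Total weight W = 860; half-weight = 430.
Sort by position and accumulate weight:
  mile 11 (N1, w=60) → cum 60
  mile 18 (N2, w=50) → cum 110
  mile 48 (N3, w=300) → cum 410
  mile 57 (N4, w=50) → cum 460  ≥ 430 → median here
  mile 70 (N5, w=125) → cum 585
  mile 80 (N6, w=225) → cum 810
  mile 97 (N7, w=50) → cum 860
Optimal location: mile 57.

x = 57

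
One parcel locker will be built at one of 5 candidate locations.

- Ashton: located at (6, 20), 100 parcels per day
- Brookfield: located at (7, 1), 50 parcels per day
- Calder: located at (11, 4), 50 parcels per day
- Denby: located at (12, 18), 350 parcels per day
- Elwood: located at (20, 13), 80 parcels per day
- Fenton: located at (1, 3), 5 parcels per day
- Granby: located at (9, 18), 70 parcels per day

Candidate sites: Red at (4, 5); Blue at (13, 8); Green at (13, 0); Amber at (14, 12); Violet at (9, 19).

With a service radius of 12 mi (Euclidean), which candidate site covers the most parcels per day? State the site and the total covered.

Coverage radius r = 12 mi; a point is covered iff (Δx)²+(Δy)² ≤ 12² = 144.
  Red (4, 5): covers {Brookfield, Calder, Fenton} → 105
  Blue (13, 8): covers {Brookfield, Calder, Denby, Elwood, Granby} → 600
  Green (13, 0): covers {Brookfield, Calder} → 100
  Amber (14, 12): covers {Ashton, Calder, Denby, Elwood, Granby} → 650
  Violet (9, 19): covers {Ashton, Denby, Granby} → 520
Maximum coverage at Amber: 650 parcels per day.

Amber, covering 650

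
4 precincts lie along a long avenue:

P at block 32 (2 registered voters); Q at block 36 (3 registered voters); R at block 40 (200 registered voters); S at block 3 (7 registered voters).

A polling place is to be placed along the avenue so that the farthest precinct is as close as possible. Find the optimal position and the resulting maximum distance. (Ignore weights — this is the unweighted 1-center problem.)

location 21.5, max distance 18.5

The 1-center on a line is the midpoint of the two extreme points: leftmost at 3, rightmost at 40.
Optimal location = (3 + 40)/2 = 21.5; maximum distance = (40 − 3)/2 = 18.5.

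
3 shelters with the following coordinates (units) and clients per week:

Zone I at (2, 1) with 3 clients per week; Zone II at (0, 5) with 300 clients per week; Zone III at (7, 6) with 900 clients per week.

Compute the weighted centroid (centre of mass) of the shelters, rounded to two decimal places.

(5.24, 5.74)

The minimiser of Σwᵢ‖p−pᵢ‖² is the weighted centroid p* = (Σwᵢpᵢ)/(Σwᵢ).
Σwᵢ = 1203.
Σwᵢxᵢ = 3·2 + 300·0 + 900·7 = 6306.
Σwᵢyᵢ = 3·1 + 300·5 + 900·6 = 6903.
x* = 6306/1203 = 5.24, y* = 6903/1203 = 5.74.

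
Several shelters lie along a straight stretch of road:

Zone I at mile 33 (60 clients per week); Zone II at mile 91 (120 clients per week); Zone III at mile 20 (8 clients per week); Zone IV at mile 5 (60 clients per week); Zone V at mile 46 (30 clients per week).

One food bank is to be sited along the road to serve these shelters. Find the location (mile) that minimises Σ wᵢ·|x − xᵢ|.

x = 46

For a sum of weighted absolute distances on a line, the optimum is the weighted median (not the mean). Total weight W = 278; half-weight = 139.
Sort by position and accumulate weight:
  mile 5 (Zone IV, w=60) → cum 60
  mile 20 (Zone III, w=8) → cum 68
  mile 33 (Zone I, w=60) → cum 128
  mile 46 (Zone V, w=30) → cum 158  ≥ 139 → median here
  mile 91 (Zone II, w=120) → cum 278
Optimal location: mile 46.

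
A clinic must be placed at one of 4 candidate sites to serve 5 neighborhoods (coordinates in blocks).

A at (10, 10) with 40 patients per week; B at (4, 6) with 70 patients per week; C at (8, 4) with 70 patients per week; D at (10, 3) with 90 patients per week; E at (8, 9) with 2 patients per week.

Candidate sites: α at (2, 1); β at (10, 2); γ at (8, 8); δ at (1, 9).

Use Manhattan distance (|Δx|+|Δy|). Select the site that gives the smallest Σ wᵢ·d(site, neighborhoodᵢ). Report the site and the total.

Total weighted distance at each candidate:
  α (2, 1): total = 2728
  β (10, 2): total = 1408
  γ (8, 8): total = 1492
  δ (1, 9): total = 3024
Minimum is at β with total 1408 blocks.

β, total 1408 blocks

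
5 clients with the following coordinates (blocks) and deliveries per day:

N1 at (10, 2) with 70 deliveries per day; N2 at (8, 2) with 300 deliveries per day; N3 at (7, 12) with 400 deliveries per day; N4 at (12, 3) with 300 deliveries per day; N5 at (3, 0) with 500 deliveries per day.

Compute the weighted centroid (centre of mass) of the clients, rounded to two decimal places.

(7.01, 4.10)

The minimiser of Σwᵢ‖p−pᵢ‖² is the weighted centroid p* = (Σwᵢpᵢ)/(Σwᵢ).
Σwᵢ = 1570.
Σwᵢxᵢ = 70·10 + 300·8 + 400·7 + 300·12 + 500·3 = 11000.
Σwᵢyᵢ = 70·2 + 300·2 + 400·12 + 300·3 + 500·0 = 6440.
x* = 11000/1570 = 7.01, y* = 6440/1570 = 4.10.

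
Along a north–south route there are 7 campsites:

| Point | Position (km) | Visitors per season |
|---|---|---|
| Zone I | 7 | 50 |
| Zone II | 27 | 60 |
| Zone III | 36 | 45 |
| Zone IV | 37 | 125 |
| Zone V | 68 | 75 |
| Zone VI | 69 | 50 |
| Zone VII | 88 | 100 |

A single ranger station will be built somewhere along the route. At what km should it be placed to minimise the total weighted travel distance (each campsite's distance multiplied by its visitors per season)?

For a sum of weighted absolute distances on a line, the optimum is the weighted median (not the mean). Total weight W = 505; half-weight = 252.5.
Sort by position and accumulate weight:
  km 7 (Zone I, w=50) → cum 50
  km 27 (Zone II, w=60) → cum 110
  km 36 (Zone III, w=45) → cum 155
  km 37 (Zone IV, w=125) → cum 280  ≥ 252.5 → median here
  km 68 (Zone V, w=75) → cum 355
  km 69 (Zone VI, w=50) → cum 405
  km 88 (Zone VII, w=100) → cum 505
Optimal location: km 37.

x = 37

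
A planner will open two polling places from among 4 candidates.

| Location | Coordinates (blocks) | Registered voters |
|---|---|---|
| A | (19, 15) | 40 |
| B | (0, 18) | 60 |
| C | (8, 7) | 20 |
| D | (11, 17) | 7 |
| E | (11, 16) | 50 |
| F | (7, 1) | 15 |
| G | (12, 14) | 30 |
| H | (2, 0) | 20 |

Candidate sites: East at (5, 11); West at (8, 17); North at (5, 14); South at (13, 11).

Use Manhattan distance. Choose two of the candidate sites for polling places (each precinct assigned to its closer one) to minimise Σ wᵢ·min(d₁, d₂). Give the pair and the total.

{East, West}, total 2091

Evaluate every pair (each demand assigned to the nearer of the two):
  {East, West}: total = 2091
  {West, South}: total = 2141
  {North, South}: total = 2211
  {East, South}: total = 2246
  {West, North}: total = 2256
  {East, North}: total = 2413
Best pair: {East, West} with total 2091.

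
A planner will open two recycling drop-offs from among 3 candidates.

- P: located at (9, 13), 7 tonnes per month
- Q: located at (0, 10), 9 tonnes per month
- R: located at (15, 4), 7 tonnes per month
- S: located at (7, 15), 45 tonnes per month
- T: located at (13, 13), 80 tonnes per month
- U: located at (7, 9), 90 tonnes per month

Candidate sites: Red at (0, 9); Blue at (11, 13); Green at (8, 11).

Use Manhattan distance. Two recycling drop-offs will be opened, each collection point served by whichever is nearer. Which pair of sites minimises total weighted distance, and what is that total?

{Blue, Green}, total 841

Evaluate every pair (each demand assigned to the nearer of the two):
  {Blue, Green}: total = 841
  {Red, Blue}: total = 1174
  {Red, Green}: total = 1183
Best pair: {Blue, Green} with total 841.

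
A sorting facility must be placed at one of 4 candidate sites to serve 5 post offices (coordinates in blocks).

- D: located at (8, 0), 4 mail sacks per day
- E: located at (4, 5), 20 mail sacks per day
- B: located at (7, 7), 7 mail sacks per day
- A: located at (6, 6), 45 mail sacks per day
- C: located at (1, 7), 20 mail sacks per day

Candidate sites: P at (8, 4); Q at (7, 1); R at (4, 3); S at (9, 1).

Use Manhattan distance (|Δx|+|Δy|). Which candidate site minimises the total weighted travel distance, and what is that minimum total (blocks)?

Total weighted distance at each candidate:
  P (8, 4): total = 524
  Q (7, 1): total = 700
  R (4, 3): total = 482
  S (9, 1): total = 884
Minimum is at R with total 482 blocks.

R, total 482 blocks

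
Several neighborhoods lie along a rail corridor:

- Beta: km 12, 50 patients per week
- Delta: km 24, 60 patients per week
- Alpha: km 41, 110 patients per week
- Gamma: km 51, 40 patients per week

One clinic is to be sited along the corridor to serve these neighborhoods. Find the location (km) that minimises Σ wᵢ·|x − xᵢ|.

x = 41

For a sum of weighted absolute distances on a line, the optimum is the weighted median (not the mean). Total weight W = 260; half-weight = 130.
Sort by position and accumulate weight:
  km 12 (Beta, w=50) → cum 50
  km 24 (Delta, w=60) → cum 110
  km 41 (Alpha, w=110) → cum 220  ≥ 130 → median here
  km 51 (Gamma, w=40) → cum 260
Optimal location: km 41.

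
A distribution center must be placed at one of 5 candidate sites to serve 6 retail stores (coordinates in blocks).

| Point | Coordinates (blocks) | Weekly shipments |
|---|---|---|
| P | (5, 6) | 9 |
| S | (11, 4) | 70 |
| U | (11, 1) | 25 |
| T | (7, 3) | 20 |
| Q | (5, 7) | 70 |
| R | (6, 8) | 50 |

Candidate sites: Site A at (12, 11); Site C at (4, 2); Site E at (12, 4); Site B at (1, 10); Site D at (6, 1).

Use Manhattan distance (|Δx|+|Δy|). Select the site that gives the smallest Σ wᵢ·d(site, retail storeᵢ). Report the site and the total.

Total weighted distance at each candidate:
  Site A (12, 11): total = 2423
  Site C (4, 2): total = 1775
  Site E (12, 4): total = 1571
  Site B (1, 10): total = 2767
  Site D (6, 1): total = 1639
Minimum is at Site E with total 1571 blocks.

Site E, total 1571 blocks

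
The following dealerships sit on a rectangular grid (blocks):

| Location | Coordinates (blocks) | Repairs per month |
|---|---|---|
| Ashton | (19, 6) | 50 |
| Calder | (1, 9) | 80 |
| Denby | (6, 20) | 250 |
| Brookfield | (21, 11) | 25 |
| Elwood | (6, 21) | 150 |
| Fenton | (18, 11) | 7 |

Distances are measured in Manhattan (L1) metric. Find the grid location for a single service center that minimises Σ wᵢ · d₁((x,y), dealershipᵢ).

(6, 20)

Manhattan distance separates: Σwᵢ(|x−xᵢ|+|y−yᵢ|) = Σwᵢ|x−xᵢ| + Σwᵢ|y−yᵢ|, so x and y are optimised independently as 1-D weighted medians.
Total weight W = 562; half = 281.
x-coordinate, sorted with cumulative weight:
  x=1 (Calder, w=80) cum 80
  x=6 (Denby, w=250) cum 330  ← median
  x=6 (Elwood, w=150) cum 480
  x=18 (Fenton, w=7) cum 487
  x=19 (Ashton, w=50) cum 537
  x=21 (Brookfield, w=25) cum 562
⇒ x* = 6
y-coordinate, sorted with cumulative weight:
  y=6 (Ashton, w=50) cum 50
  y=9 (Calder, w=80) cum 130
  y=11 (Brookfield, w=25) cum 155
  y=11 (Fenton, w=7) cum 162
  y=20 (Denby, w=250) cum 412  ← median
  y=21 (Elwood, w=150) cum 562
⇒ y* = 20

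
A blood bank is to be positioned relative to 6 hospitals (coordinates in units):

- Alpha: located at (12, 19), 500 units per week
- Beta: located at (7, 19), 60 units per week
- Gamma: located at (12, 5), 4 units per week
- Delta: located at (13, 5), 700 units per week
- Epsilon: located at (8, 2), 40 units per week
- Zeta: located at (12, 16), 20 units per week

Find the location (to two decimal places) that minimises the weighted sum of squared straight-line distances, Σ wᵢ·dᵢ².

The minimiser of Σwᵢ‖p−pᵢ‖² is the weighted centroid p* = (Σwᵢpᵢ)/(Σwᵢ).
Σwᵢ = 1324.
Σwᵢxᵢ = 500·12 + 60·7 + 4·12 + 700·13 + 40·8 + 20·12 = 16128.
Σwᵢyᵢ = 500·19 + 60·19 + 4·5 + 700·5 + 40·2 + 20·16 = 14560.
x* = 16128/1324 = 12.18, y* = 14560/1324 = 11.00.

(12.18, 11.00)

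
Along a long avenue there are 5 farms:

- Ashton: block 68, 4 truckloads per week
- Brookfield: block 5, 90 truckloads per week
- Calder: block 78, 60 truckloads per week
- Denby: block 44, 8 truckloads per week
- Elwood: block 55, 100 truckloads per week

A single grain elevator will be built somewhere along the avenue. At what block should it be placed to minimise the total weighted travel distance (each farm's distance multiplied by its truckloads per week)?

For a sum of weighted absolute distances on a line, the optimum is the weighted median (not the mean). Total weight W = 262; half-weight = 131.
Sort by position and accumulate weight:
  block 5 (Brookfield, w=90) → cum 90
  block 44 (Denby, w=8) → cum 98
  block 55 (Elwood, w=100) → cum 198  ≥ 131 → median here
  block 68 (Ashton, w=4) → cum 202
  block 78 (Calder, w=60) → cum 262
Optimal location: block 55.

x = 55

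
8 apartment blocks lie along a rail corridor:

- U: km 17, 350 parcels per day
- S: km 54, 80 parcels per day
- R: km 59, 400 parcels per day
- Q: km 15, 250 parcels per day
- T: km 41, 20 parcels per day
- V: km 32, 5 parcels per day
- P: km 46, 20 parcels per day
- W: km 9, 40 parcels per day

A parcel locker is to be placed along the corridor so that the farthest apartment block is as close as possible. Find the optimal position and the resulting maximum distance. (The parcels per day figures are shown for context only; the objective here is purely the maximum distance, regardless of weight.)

The 1-center on a line is the midpoint of the two extreme points: leftmost at 9, rightmost at 59.
Optimal location = (9 + 59)/2 = 34; maximum distance = (59 − 9)/2 = 25.

location 34, max distance 25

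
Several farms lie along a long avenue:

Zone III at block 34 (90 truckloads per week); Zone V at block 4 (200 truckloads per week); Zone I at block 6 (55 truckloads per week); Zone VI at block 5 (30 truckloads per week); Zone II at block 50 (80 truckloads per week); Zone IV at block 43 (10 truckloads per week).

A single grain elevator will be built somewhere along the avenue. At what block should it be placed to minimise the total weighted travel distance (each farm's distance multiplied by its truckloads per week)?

For a sum of weighted absolute distances on a line, the optimum is the weighted median (not the mean). Total weight W = 465; half-weight = 232.5.
Sort by position and accumulate weight:
  block 4 (Zone V, w=200) → cum 200
  block 5 (Zone VI, w=30) → cum 230
  block 6 (Zone I, w=55) → cum 285  ≥ 232.5 → median here
  block 34 (Zone III, w=90) → cum 375
  block 43 (Zone IV, w=10) → cum 385
  block 50 (Zone II, w=80) → cum 465
Optimal location: block 6.

x = 6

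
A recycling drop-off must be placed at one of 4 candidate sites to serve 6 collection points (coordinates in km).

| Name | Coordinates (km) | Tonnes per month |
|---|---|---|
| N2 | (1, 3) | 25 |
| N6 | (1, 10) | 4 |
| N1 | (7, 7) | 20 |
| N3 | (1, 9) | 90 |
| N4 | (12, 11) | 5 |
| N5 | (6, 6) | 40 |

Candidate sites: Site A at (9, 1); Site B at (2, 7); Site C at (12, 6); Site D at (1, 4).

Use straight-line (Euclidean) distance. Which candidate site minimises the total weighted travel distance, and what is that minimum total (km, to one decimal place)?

Total weighted distance at each candidate:
  Site A (9, 1): total = 1684.5
  Site B (2, 7): total = 635.7
  Site C (12, 6): total = 1725.0
  Site D (1, 4): total = 913.8
Minimum is at Site B with total 635.7 km.

Site B, total 635.7 km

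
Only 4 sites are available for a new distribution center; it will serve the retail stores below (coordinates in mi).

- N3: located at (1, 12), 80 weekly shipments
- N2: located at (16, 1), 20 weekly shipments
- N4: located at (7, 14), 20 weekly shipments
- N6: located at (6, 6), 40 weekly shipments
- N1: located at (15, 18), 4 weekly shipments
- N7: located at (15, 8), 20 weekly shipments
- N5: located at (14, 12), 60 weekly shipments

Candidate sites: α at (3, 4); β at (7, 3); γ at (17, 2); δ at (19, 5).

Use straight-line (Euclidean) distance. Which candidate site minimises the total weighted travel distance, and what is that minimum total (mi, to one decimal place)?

β, total 2337.0 mi

Total weighted distance at each candidate:
  α (3, 4): total = 2429.0
  β (7, 3): total = 2337.0
  γ (17, 2): total = 3135.7
  δ (19, 5): total = 3137.1
Minimum is at β with total 2337.0 mi.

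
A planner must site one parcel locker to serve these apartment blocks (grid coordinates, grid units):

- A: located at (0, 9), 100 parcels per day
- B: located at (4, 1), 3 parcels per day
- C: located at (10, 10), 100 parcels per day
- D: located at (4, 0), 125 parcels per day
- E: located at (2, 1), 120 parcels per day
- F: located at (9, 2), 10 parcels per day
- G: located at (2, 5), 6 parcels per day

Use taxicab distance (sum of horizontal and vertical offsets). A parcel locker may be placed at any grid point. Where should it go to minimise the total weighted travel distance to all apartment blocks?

Manhattan distance separates: Σwᵢ(|x−xᵢ|+|y−yᵢ|) = Σwᵢ|x−xᵢ| + Σwᵢ|y−yᵢ|, so x and y are optimised independently as 1-D weighted medians.
Total weight W = 464; half = 232.
x-coordinate, sorted with cumulative weight:
  x=0 (A, w=100) cum 100
  x=2 (E, w=120) cum 220
  x=2 (G, w=6) cum 226
  x=4 (B, w=3) cum 229
  x=4 (D, w=125) cum 354  ← median
  x=9 (F, w=10) cum 364
  x=10 (C, w=100) cum 464
⇒ x* = 4
y-coordinate, sorted with cumulative weight:
  y=0 (D, w=125) cum 125
  y=1 (B, w=3) cum 128
  y=1 (E, w=120) cum 248  ← median
  y=2 (F, w=10) cum 258
  y=5 (G, w=6) cum 264
  y=9 (A, w=100) cum 364
  y=10 (C, w=100) cum 464
⇒ y* = 1

(4, 1)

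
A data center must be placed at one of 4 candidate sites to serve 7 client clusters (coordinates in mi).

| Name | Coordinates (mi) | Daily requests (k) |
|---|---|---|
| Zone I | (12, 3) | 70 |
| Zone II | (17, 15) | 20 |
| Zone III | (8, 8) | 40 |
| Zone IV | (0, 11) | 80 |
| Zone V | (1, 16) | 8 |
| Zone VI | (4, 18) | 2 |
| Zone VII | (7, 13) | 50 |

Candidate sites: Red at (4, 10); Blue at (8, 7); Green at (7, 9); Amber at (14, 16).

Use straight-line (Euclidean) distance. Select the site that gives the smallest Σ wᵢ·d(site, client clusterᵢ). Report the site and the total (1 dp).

Green, total 1711.7 mi

Total weighted distance at each candidate:
  Red (4, 10): total = 1813.2
  Blue (8, 7): total = 1811.1
  Green (7, 9): total = 1711.7
  Amber (14, 16): total = 3078.4
Minimum is at Green with total 1711.7 mi.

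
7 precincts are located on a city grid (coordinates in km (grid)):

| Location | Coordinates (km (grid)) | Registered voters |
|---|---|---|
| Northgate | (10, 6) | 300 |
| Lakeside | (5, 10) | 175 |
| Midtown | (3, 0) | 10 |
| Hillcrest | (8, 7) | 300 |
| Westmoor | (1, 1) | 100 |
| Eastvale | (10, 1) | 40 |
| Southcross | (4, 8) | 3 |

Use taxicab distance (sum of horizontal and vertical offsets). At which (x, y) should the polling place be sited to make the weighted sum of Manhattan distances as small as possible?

Manhattan distance separates: Σwᵢ(|x−xᵢ|+|y−yᵢ|) = Σwᵢ|x−xᵢ| + Σwᵢ|y−yᵢ|, so x and y are optimised independently as 1-D weighted medians.
Total weight W = 928; half = 464.
x-coordinate, sorted with cumulative weight:
  x=1 (Westmoor, w=100) cum 100
  x=3 (Midtown, w=10) cum 110
  x=4 (Southcross, w=3) cum 113
  x=5 (Lakeside, w=175) cum 288
  x=8 (Hillcrest, w=300) cum 588  ← median
  x=10 (Northgate, w=300) cum 888
  x=10 (Eastvale, w=40) cum 928
⇒ x* = 8
y-coordinate, sorted with cumulative weight:
  y=0 (Midtown, w=10) cum 10
  y=1 (Westmoor, w=100) cum 110
  y=1 (Eastvale, w=40) cum 150
  y=6 (Northgate, w=300) cum 450
  y=7 (Hillcrest, w=300) cum 750  ← median
  y=8 (Southcross, w=3) cum 753
  y=10 (Lakeside, w=175) cum 928
⇒ y* = 7

(8, 7)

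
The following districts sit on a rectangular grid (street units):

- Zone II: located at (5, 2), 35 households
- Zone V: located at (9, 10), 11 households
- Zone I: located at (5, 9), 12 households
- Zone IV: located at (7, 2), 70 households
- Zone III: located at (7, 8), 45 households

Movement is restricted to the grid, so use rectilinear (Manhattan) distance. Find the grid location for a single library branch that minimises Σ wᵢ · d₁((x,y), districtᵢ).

Manhattan distance separates: Σwᵢ(|x−xᵢ|+|y−yᵢ|) = Σwᵢ|x−xᵢ| + Σwᵢ|y−yᵢ|, so x and y are optimised independently as 1-D weighted medians.
Total weight W = 173; half = 86.5.
x-coordinate, sorted with cumulative weight:
  x=5 (Zone II, w=35) cum 35
  x=5 (Zone I, w=12) cum 47
  x=7 (Zone IV, w=70) cum 117  ← median
  x=7 (Zone III, w=45) cum 162
  x=9 (Zone V, w=11) cum 173
⇒ x* = 7
y-coordinate, sorted with cumulative weight:
  y=2 (Zone II, w=35) cum 35
  y=2 (Zone IV, w=70) cum 105  ← median
  y=8 (Zone III, w=45) cum 150
  y=9 (Zone I, w=12) cum 162
  y=10 (Zone V, w=11) cum 173
⇒ y* = 2

(7, 2)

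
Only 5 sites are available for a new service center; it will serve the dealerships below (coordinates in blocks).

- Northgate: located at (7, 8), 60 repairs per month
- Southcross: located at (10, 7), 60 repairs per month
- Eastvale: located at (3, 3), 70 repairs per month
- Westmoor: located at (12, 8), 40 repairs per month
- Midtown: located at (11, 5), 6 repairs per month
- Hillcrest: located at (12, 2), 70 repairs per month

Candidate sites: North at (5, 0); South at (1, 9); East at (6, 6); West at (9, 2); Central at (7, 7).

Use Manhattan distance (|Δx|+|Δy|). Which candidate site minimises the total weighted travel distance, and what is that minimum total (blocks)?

Central, total 1776 blocks

Total weighted distance at each candidate:
  North (5, 0): total = 2966
  South (1, 9): total = 3464
  East (6, 6): total = 1956
  West (9, 2): total = 1930
  Central (7, 7): total = 1776
Minimum is at Central with total 1776 blocks.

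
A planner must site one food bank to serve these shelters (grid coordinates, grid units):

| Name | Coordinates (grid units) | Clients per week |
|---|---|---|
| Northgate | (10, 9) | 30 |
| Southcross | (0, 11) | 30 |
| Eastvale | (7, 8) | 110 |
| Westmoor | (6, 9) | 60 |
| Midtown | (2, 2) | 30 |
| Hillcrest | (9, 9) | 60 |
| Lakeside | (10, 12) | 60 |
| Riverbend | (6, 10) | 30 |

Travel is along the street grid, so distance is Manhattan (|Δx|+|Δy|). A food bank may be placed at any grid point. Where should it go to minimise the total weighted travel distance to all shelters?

Manhattan distance separates: Σwᵢ(|x−xᵢ|+|y−yᵢ|) = Σwᵢ|x−xᵢ| + Σwᵢ|y−yᵢ|, so x and y are optimised independently as 1-D weighted medians.
Total weight W = 410; half = 205.
x-coordinate, sorted with cumulative weight:
  x=0 (Southcross, w=30) cum 30
  x=2 (Midtown, w=30) cum 60
  x=6 (Westmoor, w=60) cum 120
  x=6 (Riverbend, w=30) cum 150
  x=7 (Eastvale, w=110) cum 260  ← median
  x=9 (Hillcrest, w=60) cum 320
  x=10 (Northgate, w=30) cum 350
  x=10 (Lakeside, w=60) cum 410
⇒ x* = 7
y-coordinate, sorted with cumulative weight:
  y=2 (Midtown, w=30) cum 30
  y=8 (Eastvale, w=110) cum 140
  y=9 (Northgate, w=30) cum 170
  y=9 (Westmoor, w=60) cum 230  ← median
  y=9 (Hillcrest, w=60) cum 290
  y=10 (Riverbend, w=30) cum 320
  y=11 (Southcross, w=30) cum 350
  y=12 (Lakeside, w=60) cum 410
⇒ y* = 9

(7, 9)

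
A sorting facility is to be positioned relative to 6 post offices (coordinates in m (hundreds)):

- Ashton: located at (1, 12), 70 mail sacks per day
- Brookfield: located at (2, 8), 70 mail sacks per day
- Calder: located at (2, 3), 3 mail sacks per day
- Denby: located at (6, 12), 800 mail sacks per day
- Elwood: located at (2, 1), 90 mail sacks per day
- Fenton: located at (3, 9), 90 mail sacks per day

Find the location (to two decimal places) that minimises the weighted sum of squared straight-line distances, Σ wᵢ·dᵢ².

(4.87, 10.60)

The minimiser of Σwᵢ‖p−pᵢ‖² is the weighted centroid p* = (Σwᵢpᵢ)/(Σwᵢ).
Σwᵢ = 1123.
Σwᵢxᵢ = 70·1 + 70·2 + 3·2 + 800·6 + 90·2 + 90·3 = 5466.
Σwᵢyᵢ = 70·12 + 70·8 + 3·3 + 800·12 + 90·1 + 90·9 = 11909.
x* = 5466/1123 = 4.87, y* = 11909/1123 = 10.60.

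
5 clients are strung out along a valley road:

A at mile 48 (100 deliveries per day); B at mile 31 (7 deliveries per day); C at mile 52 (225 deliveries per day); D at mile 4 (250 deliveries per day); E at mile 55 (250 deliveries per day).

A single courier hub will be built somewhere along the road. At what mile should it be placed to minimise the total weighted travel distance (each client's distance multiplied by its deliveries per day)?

x = 52

For a sum of weighted absolute distances on a line, the optimum is the weighted median (not the mean). Total weight W = 832; half-weight = 416.
Sort by position and accumulate weight:
  mile 4 (D, w=250) → cum 250
  mile 31 (B, w=7) → cum 257
  mile 48 (A, w=100) → cum 357
  mile 52 (C, w=225) → cum 582  ≥ 416 → median here
  mile 55 (E, w=250) → cum 832
Optimal location: mile 52.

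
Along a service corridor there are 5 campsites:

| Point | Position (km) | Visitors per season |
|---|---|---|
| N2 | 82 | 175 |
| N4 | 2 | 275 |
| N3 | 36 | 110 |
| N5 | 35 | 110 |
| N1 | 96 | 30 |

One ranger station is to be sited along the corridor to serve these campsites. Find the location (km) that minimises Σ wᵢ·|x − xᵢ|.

For a sum of weighted absolute distances on a line, the optimum is the weighted median (not the mean). Total weight W = 700; half-weight = 350.
Sort by position and accumulate weight:
  km 2 (N4, w=275) → cum 275
  km 35 (N5, w=110) → cum 385  ≥ 350 → median here
  km 36 (N3, w=110) → cum 495
  km 82 (N2, w=175) → cum 670
  km 96 (N1, w=30) → cum 700
Optimal location: km 35.

x = 35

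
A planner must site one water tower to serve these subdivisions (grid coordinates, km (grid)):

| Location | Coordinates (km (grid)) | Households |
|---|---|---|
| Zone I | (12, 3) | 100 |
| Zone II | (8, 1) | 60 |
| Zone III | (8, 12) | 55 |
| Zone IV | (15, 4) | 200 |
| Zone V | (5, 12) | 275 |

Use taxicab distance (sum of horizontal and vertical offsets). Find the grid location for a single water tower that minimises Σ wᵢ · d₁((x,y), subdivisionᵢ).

(8, 4)

Manhattan distance separates: Σwᵢ(|x−xᵢ|+|y−yᵢ|) = Σwᵢ|x−xᵢ| + Σwᵢ|y−yᵢ|, so x and y are optimised independently as 1-D weighted medians.
Total weight W = 690; half = 345.
x-coordinate, sorted with cumulative weight:
  x=5 (Zone V, w=275) cum 275
  x=8 (Zone II, w=60) cum 335
  x=8 (Zone III, w=55) cum 390  ← median
  x=12 (Zone I, w=100) cum 490
  x=15 (Zone IV, w=200) cum 690
⇒ x* = 8
y-coordinate, sorted with cumulative weight:
  y=1 (Zone II, w=60) cum 60
  y=3 (Zone I, w=100) cum 160
  y=4 (Zone IV, w=200) cum 360  ← median
  y=12 (Zone III, w=55) cum 415
  y=12 (Zone V, w=275) cum 690
⇒ y* = 4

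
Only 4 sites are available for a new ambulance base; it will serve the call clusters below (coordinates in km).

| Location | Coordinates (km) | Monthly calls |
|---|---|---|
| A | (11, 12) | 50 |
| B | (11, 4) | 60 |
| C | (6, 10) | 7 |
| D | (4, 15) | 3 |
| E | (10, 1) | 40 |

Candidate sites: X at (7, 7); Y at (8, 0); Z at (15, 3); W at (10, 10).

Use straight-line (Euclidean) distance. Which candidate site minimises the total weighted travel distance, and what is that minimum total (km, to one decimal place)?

W, total 888.2 km

Total weighted distance at each candidate:
  X (7, 7): total = 936.3
  Y (8, 0): total = 1125.9
  Z (15, 3): total = 1083.9
  W (10, 10): total = 888.2
Minimum is at W with total 888.2 km.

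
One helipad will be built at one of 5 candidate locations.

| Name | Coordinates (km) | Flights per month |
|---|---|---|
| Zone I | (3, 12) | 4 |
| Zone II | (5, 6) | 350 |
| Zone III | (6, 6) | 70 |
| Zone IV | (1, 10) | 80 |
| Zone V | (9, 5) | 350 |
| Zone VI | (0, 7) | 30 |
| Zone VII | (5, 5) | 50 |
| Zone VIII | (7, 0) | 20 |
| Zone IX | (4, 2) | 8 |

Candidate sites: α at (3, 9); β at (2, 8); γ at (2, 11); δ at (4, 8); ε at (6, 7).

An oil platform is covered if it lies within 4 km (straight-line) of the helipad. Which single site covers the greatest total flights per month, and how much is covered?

Coverage radius r = 4 km; a point is covered iff (Δx)²+(Δy)² ≤ 4² = 16.
  α (3, 9): covers {Zone I, Zone II, Zone IV, Zone VI} → 464
  β (2, 8): covers {Zone II, Zone IV, Zone VI} → 460
  γ (2, 11): covers {Zone I, Zone IV} → 84
  δ (4, 8): covers {Zone II, Zone III, Zone IV, Zone VII} → 550
  ε (6, 7): covers {Zone II, Zone III, Zone V, Zone VII} → 820
Maximum coverage at ε: 820 flights per month.

ε, covering 820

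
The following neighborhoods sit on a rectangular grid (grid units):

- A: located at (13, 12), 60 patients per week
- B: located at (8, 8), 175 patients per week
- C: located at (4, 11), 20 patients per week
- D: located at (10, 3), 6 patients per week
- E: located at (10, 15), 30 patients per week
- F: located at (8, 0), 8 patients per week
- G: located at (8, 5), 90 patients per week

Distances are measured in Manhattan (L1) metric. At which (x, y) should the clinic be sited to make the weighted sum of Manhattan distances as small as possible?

(8, 8)

Manhattan distance separates: Σwᵢ(|x−xᵢ|+|y−yᵢ|) = Σwᵢ|x−xᵢ| + Σwᵢ|y−yᵢ|, so x and y are optimised independently as 1-D weighted medians.
Total weight W = 389; half = 194.5.
x-coordinate, sorted with cumulative weight:
  x=4 (C, w=20) cum 20
  x=8 (B, w=175) cum 195  ← median
  x=8 (F, w=8) cum 203
  x=8 (G, w=90) cum 293
  x=10 (D, w=6) cum 299
  x=10 (E, w=30) cum 329
  x=13 (A, w=60) cum 389
⇒ x* = 8
y-coordinate, sorted with cumulative weight:
  y=0 (F, w=8) cum 8
  y=3 (D, w=6) cum 14
  y=5 (G, w=90) cum 104
  y=8 (B, w=175) cum 279  ← median
  y=11 (C, w=20) cum 299
  y=12 (A, w=60) cum 359
  y=15 (E, w=30) cum 389
⇒ y* = 8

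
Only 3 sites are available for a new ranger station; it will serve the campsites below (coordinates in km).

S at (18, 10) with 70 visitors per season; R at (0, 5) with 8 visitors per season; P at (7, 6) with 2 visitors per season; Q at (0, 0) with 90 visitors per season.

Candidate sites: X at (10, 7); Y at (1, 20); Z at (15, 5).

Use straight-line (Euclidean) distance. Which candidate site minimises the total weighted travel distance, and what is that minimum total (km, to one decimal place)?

Total weighted distance at each candidate:
  X (10, 7): total = 1784.6
  Y (1, 20): total = 3333.6
  Z (15, 5): total = 1967.3
Minimum is at X with total 1784.6 km.

X, total 1784.6 km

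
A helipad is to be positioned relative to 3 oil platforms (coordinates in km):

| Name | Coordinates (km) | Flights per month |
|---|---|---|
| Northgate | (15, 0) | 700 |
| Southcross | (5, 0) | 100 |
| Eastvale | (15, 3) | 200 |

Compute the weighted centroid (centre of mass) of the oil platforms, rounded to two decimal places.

The minimiser of Σwᵢ‖p−pᵢ‖² is the weighted centroid p* = (Σwᵢpᵢ)/(Σwᵢ).
Σwᵢ = 1000.
Σwᵢxᵢ = 700·15 + 100·5 + 200·15 = 14000.
Σwᵢyᵢ = 700·0 + 100·0 + 200·3 = 600.
x* = 14000/1000 = 14.00, y* = 600/1000 = 0.60.

(14.00, 0.60)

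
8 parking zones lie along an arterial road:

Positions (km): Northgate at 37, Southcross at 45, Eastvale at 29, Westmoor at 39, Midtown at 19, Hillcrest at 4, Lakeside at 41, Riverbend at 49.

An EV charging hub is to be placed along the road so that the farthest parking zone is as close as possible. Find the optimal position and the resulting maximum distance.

location 26.5, max distance 22.5

The 1-center on a line is the midpoint of the two extreme points: leftmost at 4, rightmost at 49.
Optimal location = (4 + 49)/2 = 26.5; maximum distance = (49 − 4)/2 = 22.5.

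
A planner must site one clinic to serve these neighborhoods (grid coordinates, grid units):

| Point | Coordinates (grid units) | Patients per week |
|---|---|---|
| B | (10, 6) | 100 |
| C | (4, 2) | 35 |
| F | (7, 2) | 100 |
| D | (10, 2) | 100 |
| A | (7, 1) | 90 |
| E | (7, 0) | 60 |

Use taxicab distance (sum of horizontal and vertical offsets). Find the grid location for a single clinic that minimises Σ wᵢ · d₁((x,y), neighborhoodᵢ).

(7, 2)

Manhattan distance separates: Σwᵢ(|x−xᵢ|+|y−yᵢ|) = Σwᵢ|x−xᵢ| + Σwᵢ|y−yᵢ|, so x and y are optimised independently as 1-D weighted medians.
Total weight W = 485; half = 242.5.
x-coordinate, sorted with cumulative weight:
  x=4 (C, w=35) cum 35
  x=7 (F, w=100) cum 135
  x=7 (A, w=90) cum 225
  x=7 (E, w=60) cum 285  ← median
  x=10 (B, w=100) cum 385
  x=10 (D, w=100) cum 485
⇒ x* = 7
y-coordinate, sorted with cumulative weight:
  y=0 (E, w=60) cum 60
  y=1 (A, w=90) cum 150
  y=2 (C, w=35) cum 185
  y=2 (F, w=100) cum 285  ← median
  y=2 (D, w=100) cum 385
  y=6 (B, w=100) cum 485
⇒ y* = 2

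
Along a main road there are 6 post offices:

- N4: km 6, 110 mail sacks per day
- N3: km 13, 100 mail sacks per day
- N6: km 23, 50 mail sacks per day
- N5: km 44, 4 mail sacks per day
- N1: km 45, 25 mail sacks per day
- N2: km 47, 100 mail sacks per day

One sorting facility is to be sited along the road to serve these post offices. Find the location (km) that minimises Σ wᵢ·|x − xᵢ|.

For a sum of weighted absolute distances on a line, the optimum is the weighted median (not the mean). Total weight W = 389; half-weight = 194.5.
Sort by position and accumulate weight:
  km 6 (N4, w=110) → cum 110
  km 13 (N3, w=100) → cum 210  ≥ 194.5 → median here
  km 23 (N6, w=50) → cum 260
  km 44 (N5, w=4) → cum 264
  km 45 (N1, w=25) → cum 289
  km 47 (N2, w=100) → cum 389
Optimal location: km 13.

x = 13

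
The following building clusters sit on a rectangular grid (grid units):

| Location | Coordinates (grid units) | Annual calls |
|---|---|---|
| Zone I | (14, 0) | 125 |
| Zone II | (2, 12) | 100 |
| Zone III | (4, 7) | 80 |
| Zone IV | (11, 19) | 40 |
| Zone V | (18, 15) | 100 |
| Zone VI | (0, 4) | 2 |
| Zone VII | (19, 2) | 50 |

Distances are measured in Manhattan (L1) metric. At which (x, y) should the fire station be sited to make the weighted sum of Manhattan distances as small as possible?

Manhattan distance separates: Σwᵢ(|x−xᵢ|+|y−yᵢ|) = Σwᵢ|x−xᵢ| + Σwᵢ|y−yᵢ|, so x and y are optimised independently as 1-D weighted medians.
Total weight W = 497; half = 248.5.
x-coordinate, sorted with cumulative weight:
  x=0 (Zone VI, w=2) cum 2
  x=2 (Zone II, w=100) cum 102
  x=4 (Zone III, w=80) cum 182
  x=11 (Zone IV, w=40) cum 222
  x=14 (Zone I, w=125) cum 347  ← median
  x=18 (Zone V, w=100) cum 447
  x=19 (Zone VII, w=50) cum 497
⇒ x* = 14
y-coordinate, sorted with cumulative weight:
  y=0 (Zone I, w=125) cum 125
  y=2 (Zone VII, w=50) cum 175
  y=4 (Zone VI, w=2) cum 177
  y=7 (Zone III, w=80) cum 257  ← median
  y=12 (Zone II, w=100) cum 357
  y=15 (Zone V, w=100) cum 457
  y=19 (Zone IV, w=40) cum 497
⇒ y* = 7

(14, 7)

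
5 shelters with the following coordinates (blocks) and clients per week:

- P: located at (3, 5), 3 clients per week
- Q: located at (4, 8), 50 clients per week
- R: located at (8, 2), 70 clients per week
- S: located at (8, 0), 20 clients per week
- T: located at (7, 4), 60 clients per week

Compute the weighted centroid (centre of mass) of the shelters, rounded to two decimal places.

(6.65, 3.92)

The minimiser of Σwᵢ‖p−pᵢ‖² is the weighted centroid p* = (Σwᵢpᵢ)/(Σwᵢ).
Σwᵢ = 203.
Σwᵢxᵢ = 3·3 + 50·4 + 70·8 + 20·8 + 60·7 = 1349.
Σwᵢyᵢ = 3·5 + 50·8 + 70·2 + 20·0 + 60·4 = 795.
x* = 1349/203 = 6.65, y* = 795/203 = 3.92.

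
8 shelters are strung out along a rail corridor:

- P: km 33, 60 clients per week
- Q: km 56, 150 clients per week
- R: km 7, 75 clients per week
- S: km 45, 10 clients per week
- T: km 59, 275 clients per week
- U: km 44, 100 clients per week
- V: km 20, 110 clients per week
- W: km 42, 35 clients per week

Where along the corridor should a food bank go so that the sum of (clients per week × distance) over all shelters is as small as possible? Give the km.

For a sum of weighted absolute distances on a line, the optimum is the weighted median (not the mean). Total weight W = 815; half-weight = 407.5.
Sort by position and accumulate weight:
  km 7 (R, w=75) → cum 75
  km 20 (V, w=110) → cum 185
  km 33 (P, w=60) → cum 245
  km 42 (W, w=35) → cum 280
  km 44 (U, w=100) → cum 380
  km 45 (S, w=10) → cum 390
  km 56 (Q, w=150) → cum 540  ≥ 407.5 → median here
  km 59 (T, w=275) → cum 815
Optimal location: km 56.

x = 56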